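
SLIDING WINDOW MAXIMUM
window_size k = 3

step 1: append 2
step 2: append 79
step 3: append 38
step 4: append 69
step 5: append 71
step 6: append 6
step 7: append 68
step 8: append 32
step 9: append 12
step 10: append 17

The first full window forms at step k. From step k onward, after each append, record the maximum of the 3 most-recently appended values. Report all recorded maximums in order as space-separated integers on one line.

Answer: 79 79 71 71 71 68 68 32

Derivation:
step 1: append 2 -> window=[2] (not full yet)
step 2: append 79 -> window=[2, 79] (not full yet)
step 3: append 38 -> window=[2, 79, 38] -> max=79
step 4: append 69 -> window=[79, 38, 69] -> max=79
step 5: append 71 -> window=[38, 69, 71] -> max=71
step 6: append 6 -> window=[69, 71, 6] -> max=71
step 7: append 68 -> window=[71, 6, 68] -> max=71
step 8: append 32 -> window=[6, 68, 32] -> max=68
step 9: append 12 -> window=[68, 32, 12] -> max=68
step 10: append 17 -> window=[32, 12, 17] -> max=32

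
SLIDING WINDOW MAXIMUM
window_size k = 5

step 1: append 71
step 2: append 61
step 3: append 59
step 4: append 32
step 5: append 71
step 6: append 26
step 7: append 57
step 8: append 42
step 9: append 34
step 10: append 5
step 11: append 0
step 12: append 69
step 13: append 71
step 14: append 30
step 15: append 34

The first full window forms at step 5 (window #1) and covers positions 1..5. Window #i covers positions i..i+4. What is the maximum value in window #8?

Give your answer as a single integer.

Answer: 69

Derivation:
step 1: append 71 -> window=[71] (not full yet)
step 2: append 61 -> window=[71, 61] (not full yet)
step 3: append 59 -> window=[71, 61, 59] (not full yet)
step 4: append 32 -> window=[71, 61, 59, 32] (not full yet)
step 5: append 71 -> window=[71, 61, 59, 32, 71] -> max=71
step 6: append 26 -> window=[61, 59, 32, 71, 26] -> max=71
step 7: append 57 -> window=[59, 32, 71, 26, 57] -> max=71
step 8: append 42 -> window=[32, 71, 26, 57, 42] -> max=71
step 9: append 34 -> window=[71, 26, 57, 42, 34] -> max=71
step 10: append 5 -> window=[26, 57, 42, 34, 5] -> max=57
step 11: append 0 -> window=[57, 42, 34, 5, 0] -> max=57
step 12: append 69 -> window=[42, 34, 5, 0, 69] -> max=69
Window #8 max = 69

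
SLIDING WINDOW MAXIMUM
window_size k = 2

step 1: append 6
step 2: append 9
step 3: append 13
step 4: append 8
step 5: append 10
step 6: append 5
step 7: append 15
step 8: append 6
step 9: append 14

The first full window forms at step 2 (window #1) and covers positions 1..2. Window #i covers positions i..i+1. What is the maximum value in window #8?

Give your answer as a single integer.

Answer: 14

Derivation:
step 1: append 6 -> window=[6] (not full yet)
step 2: append 9 -> window=[6, 9] -> max=9
step 3: append 13 -> window=[9, 13] -> max=13
step 4: append 8 -> window=[13, 8] -> max=13
step 5: append 10 -> window=[8, 10] -> max=10
step 6: append 5 -> window=[10, 5] -> max=10
step 7: append 15 -> window=[5, 15] -> max=15
step 8: append 6 -> window=[15, 6] -> max=15
step 9: append 14 -> window=[6, 14] -> max=14
Window #8 max = 14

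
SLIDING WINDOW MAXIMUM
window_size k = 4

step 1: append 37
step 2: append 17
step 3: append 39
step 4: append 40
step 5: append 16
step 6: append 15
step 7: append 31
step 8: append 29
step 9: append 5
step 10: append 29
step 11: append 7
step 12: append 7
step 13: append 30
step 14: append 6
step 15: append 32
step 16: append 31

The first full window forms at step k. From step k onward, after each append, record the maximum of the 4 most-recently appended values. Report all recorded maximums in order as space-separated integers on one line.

Answer: 40 40 40 40 31 31 31 29 29 30 30 32 32

Derivation:
step 1: append 37 -> window=[37] (not full yet)
step 2: append 17 -> window=[37, 17] (not full yet)
step 3: append 39 -> window=[37, 17, 39] (not full yet)
step 4: append 40 -> window=[37, 17, 39, 40] -> max=40
step 5: append 16 -> window=[17, 39, 40, 16] -> max=40
step 6: append 15 -> window=[39, 40, 16, 15] -> max=40
step 7: append 31 -> window=[40, 16, 15, 31] -> max=40
step 8: append 29 -> window=[16, 15, 31, 29] -> max=31
step 9: append 5 -> window=[15, 31, 29, 5] -> max=31
step 10: append 29 -> window=[31, 29, 5, 29] -> max=31
step 11: append 7 -> window=[29, 5, 29, 7] -> max=29
step 12: append 7 -> window=[5, 29, 7, 7] -> max=29
step 13: append 30 -> window=[29, 7, 7, 30] -> max=30
step 14: append 6 -> window=[7, 7, 30, 6] -> max=30
step 15: append 32 -> window=[7, 30, 6, 32] -> max=32
step 16: append 31 -> window=[30, 6, 32, 31] -> max=32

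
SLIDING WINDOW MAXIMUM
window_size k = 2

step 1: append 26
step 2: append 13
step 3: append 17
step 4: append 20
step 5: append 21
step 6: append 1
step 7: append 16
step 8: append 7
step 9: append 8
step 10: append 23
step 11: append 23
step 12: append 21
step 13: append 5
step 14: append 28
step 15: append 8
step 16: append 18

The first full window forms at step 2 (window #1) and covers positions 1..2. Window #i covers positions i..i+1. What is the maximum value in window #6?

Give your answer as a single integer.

step 1: append 26 -> window=[26] (not full yet)
step 2: append 13 -> window=[26, 13] -> max=26
step 3: append 17 -> window=[13, 17] -> max=17
step 4: append 20 -> window=[17, 20] -> max=20
step 5: append 21 -> window=[20, 21] -> max=21
step 6: append 1 -> window=[21, 1] -> max=21
step 7: append 16 -> window=[1, 16] -> max=16
Window #6 max = 16

Answer: 16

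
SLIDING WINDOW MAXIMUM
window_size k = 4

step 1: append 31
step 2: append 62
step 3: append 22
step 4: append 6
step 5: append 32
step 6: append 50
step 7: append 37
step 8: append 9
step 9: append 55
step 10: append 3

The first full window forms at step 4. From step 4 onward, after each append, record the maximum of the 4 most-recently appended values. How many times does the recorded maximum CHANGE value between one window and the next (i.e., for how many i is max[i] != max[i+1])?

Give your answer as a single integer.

step 1: append 31 -> window=[31] (not full yet)
step 2: append 62 -> window=[31, 62] (not full yet)
step 3: append 22 -> window=[31, 62, 22] (not full yet)
step 4: append 6 -> window=[31, 62, 22, 6] -> max=62
step 5: append 32 -> window=[62, 22, 6, 32] -> max=62
step 6: append 50 -> window=[22, 6, 32, 50] -> max=50
step 7: append 37 -> window=[6, 32, 50, 37] -> max=50
step 8: append 9 -> window=[32, 50, 37, 9] -> max=50
step 9: append 55 -> window=[50, 37, 9, 55] -> max=55
step 10: append 3 -> window=[37, 9, 55, 3] -> max=55
Recorded maximums: 62 62 50 50 50 55 55
Changes between consecutive maximums: 2

Answer: 2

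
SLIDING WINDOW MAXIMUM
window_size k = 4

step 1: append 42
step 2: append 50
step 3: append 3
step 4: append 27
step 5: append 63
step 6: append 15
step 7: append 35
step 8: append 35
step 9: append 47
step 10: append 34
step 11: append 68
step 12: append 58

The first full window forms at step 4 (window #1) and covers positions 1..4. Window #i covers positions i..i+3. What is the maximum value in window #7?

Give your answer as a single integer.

Answer: 47

Derivation:
step 1: append 42 -> window=[42] (not full yet)
step 2: append 50 -> window=[42, 50] (not full yet)
step 3: append 3 -> window=[42, 50, 3] (not full yet)
step 4: append 27 -> window=[42, 50, 3, 27] -> max=50
step 5: append 63 -> window=[50, 3, 27, 63] -> max=63
step 6: append 15 -> window=[3, 27, 63, 15] -> max=63
step 7: append 35 -> window=[27, 63, 15, 35] -> max=63
step 8: append 35 -> window=[63, 15, 35, 35] -> max=63
step 9: append 47 -> window=[15, 35, 35, 47] -> max=47
step 10: append 34 -> window=[35, 35, 47, 34] -> max=47
Window #7 max = 47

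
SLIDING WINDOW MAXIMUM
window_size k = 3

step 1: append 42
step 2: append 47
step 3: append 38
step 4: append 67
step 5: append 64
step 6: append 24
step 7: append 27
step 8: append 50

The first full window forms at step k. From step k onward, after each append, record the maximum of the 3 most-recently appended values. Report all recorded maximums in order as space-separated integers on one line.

step 1: append 42 -> window=[42] (not full yet)
step 2: append 47 -> window=[42, 47] (not full yet)
step 3: append 38 -> window=[42, 47, 38] -> max=47
step 4: append 67 -> window=[47, 38, 67] -> max=67
step 5: append 64 -> window=[38, 67, 64] -> max=67
step 6: append 24 -> window=[67, 64, 24] -> max=67
step 7: append 27 -> window=[64, 24, 27] -> max=64
step 8: append 50 -> window=[24, 27, 50] -> max=50

Answer: 47 67 67 67 64 50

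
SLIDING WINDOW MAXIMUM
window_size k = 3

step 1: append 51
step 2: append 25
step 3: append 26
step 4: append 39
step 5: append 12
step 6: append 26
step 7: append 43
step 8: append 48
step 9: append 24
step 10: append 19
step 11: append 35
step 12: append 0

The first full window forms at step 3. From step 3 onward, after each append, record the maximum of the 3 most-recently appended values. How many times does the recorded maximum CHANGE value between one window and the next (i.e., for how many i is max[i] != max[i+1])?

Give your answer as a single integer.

step 1: append 51 -> window=[51] (not full yet)
step 2: append 25 -> window=[51, 25] (not full yet)
step 3: append 26 -> window=[51, 25, 26] -> max=51
step 4: append 39 -> window=[25, 26, 39] -> max=39
step 5: append 12 -> window=[26, 39, 12] -> max=39
step 6: append 26 -> window=[39, 12, 26] -> max=39
step 7: append 43 -> window=[12, 26, 43] -> max=43
step 8: append 48 -> window=[26, 43, 48] -> max=48
step 9: append 24 -> window=[43, 48, 24] -> max=48
step 10: append 19 -> window=[48, 24, 19] -> max=48
step 11: append 35 -> window=[24, 19, 35] -> max=35
step 12: append 0 -> window=[19, 35, 0] -> max=35
Recorded maximums: 51 39 39 39 43 48 48 48 35 35
Changes between consecutive maximums: 4

Answer: 4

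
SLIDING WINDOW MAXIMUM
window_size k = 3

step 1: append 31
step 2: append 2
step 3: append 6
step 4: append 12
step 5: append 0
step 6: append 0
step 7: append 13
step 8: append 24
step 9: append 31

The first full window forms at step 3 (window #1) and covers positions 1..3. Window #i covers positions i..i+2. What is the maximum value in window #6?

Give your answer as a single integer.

step 1: append 31 -> window=[31] (not full yet)
step 2: append 2 -> window=[31, 2] (not full yet)
step 3: append 6 -> window=[31, 2, 6] -> max=31
step 4: append 12 -> window=[2, 6, 12] -> max=12
step 5: append 0 -> window=[6, 12, 0] -> max=12
step 6: append 0 -> window=[12, 0, 0] -> max=12
step 7: append 13 -> window=[0, 0, 13] -> max=13
step 8: append 24 -> window=[0, 13, 24] -> max=24
Window #6 max = 24

Answer: 24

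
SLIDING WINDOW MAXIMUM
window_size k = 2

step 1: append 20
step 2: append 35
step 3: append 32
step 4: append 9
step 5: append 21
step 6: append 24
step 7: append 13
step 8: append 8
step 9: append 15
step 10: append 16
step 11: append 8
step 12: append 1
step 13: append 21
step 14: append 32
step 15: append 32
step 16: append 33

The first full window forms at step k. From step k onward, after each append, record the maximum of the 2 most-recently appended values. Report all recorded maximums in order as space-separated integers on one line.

step 1: append 20 -> window=[20] (not full yet)
step 2: append 35 -> window=[20, 35] -> max=35
step 3: append 32 -> window=[35, 32] -> max=35
step 4: append 9 -> window=[32, 9] -> max=32
step 5: append 21 -> window=[9, 21] -> max=21
step 6: append 24 -> window=[21, 24] -> max=24
step 7: append 13 -> window=[24, 13] -> max=24
step 8: append 8 -> window=[13, 8] -> max=13
step 9: append 15 -> window=[8, 15] -> max=15
step 10: append 16 -> window=[15, 16] -> max=16
step 11: append 8 -> window=[16, 8] -> max=16
step 12: append 1 -> window=[8, 1] -> max=8
step 13: append 21 -> window=[1, 21] -> max=21
step 14: append 32 -> window=[21, 32] -> max=32
step 15: append 32 -> window=[32, 32] -> max=32
step 16: append 33 -> window=[32, 33] -> max=33

Answer: 35 35 32 21 24 24 13 15 16 16 8 21 32 32 33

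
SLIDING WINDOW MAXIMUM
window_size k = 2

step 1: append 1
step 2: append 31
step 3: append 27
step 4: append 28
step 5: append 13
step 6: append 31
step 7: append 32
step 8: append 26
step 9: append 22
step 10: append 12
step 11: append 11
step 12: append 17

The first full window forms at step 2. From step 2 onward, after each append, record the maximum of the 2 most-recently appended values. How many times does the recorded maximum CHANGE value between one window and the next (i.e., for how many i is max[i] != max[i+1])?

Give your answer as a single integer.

step 1: append 1 -> window=[1] (not full yet)
step 2: append 31 -> window=[1, 31] -> max=31
step 3: append 27 -> window=[31, 27] -> max=31
step 4: append 28 -> window=[27, 28] -> max=28
step 5: append 13 -> window=[28, 13] -> max=28
step 6: append 31 -> window=[13, 31] -> max=31
step 7: append 32 -> window=[31, 32] -> max=32
step 8: append 26 -> window=[32, 26] -> max=32
step 9: append 22 -> window=[26, 22] -> max=26
step 10: append 12 -> window=[22, 12] -> max=22
step 11: append 11 -> window=[12, 11] -> max=12
step 12: append 17 -> window=[11, 17] -> max=17
Recorded maximums: 31 31 28 28 31 32 32 26 22 12 17
Changes between consecutive maximums: 7

Answer: 7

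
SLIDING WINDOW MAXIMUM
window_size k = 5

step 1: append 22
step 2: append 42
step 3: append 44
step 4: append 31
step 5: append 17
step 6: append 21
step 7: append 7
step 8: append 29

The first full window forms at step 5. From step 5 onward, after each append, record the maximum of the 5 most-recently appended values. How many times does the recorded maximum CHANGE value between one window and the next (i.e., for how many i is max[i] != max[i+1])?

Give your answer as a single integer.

step 1: append 22 -> window=[22] (not full yet)
step 2: append 42 -> window=[22, 42] (not full yet)
step 3: append 44 -> window=[22, 42, 44] (not full yet)
step 4: append 31 -> window=[22, 42, 44, 31] (not full yet)
step 5: append 17 -> window=[22, 42, 44, 31, 17] -> max=44
step 6: append 21 -> window=[42, 44, 31, 17, 21] -> max=44
step 7: append 7 -> window=[44, 31, 17, 21, 7] -> max=44
step 8: append 29 -> window=[31, 17, 21, 7, 29] -> max=31
Recorded maximums: 44 44 44 31
Changes between consecutive maximums: 1

Answer: 1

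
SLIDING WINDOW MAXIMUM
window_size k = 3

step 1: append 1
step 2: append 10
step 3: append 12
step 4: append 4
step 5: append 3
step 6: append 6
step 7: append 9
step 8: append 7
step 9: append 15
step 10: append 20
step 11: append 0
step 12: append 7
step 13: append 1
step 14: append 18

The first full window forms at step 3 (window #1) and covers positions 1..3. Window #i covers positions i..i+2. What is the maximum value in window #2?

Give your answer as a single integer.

step 1: append 1 -> window=[1] (not full yet)
step 2: append 10 -> window=[1, 10] (not full yet)
step 3: append 12 -> window=[1, 10, 12] -> max=12
step 4: append 4 -> window=[10, 12, 4] -> max=12
Window #2 max = 12

Answer: 12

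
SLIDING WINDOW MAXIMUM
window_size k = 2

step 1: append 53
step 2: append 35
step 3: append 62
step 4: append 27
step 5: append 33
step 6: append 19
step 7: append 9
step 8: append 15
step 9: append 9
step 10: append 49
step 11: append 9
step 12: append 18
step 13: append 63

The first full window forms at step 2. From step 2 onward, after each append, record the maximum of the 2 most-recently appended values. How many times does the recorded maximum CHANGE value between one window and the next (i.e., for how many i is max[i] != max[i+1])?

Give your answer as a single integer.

step 1: append 53 -> window=[53] (not full yet)
step 2: append 35 -> window=[53, 35] -> max=53
step 3: append 62 -> window=[35, 62] -> max=62
step 4: append 27 -> window=[62, 27] -> max=62
step 5: append 33 -> window=[27, 33] -> max=33
step 6: append 19 -> window=[33, 19] -> max=33
step 7: append 9 -> window=[19, 9] -> max=19
step 8: append 15 -> window=[9, 15] -> max=15
step 9: append 9 -> window=[15, 9] -> max=15
step 10: append 49 -> window=[9, 49] -> max=49
step 11: append 9 -> window=[49, 9] -> max=49
step 12: append 18 -> window=[9, 18] -> max=18
step 13: append 63 -> window=[18, 63] -> max=63
Recorded maximums: 53 62 62 33 33 19 15 15 49 49 18 63
Changes between consecutive maximums: 7

Answer: 7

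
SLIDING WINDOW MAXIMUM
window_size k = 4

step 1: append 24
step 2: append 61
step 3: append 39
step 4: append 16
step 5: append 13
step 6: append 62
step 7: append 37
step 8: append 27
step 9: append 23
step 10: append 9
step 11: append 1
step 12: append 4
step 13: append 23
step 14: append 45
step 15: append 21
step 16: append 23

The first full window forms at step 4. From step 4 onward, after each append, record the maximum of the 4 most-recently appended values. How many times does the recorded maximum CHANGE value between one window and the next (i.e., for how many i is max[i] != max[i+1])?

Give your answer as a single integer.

step 1: append 24 -> window=[24] (not full yet)
step 2: append 61 -> window=[24, 61] (not full yet)
step 3: append 39 -> window=[24, 61, 39] (not full yet)
step 4: append 16 -> window=[24, 61, 39, 16] -> max=61
step 5: append 13 -> window=[61, 39, 16, 13] -> max=61
step 6: append 62 -> window=[39, 16, 13, 62] -> max=62
step 7: append 37 -> window=[16, 13, 62, 37] -> max=62
step 8: append 27 -> window=[13, 62, 37, 27] -> max=62
step 9: append 23 -> window=[62, 37, 27, 23] -> max=62
step 10: append 9 -> window=[37, 27, 23, 9] -> max=37
step 11: append 1 -> window=[27, 23, 9, 1] -> max=27
step 12: append 4 -> window=[23, 9, 1, 4] -> max=23
step 13: append 23 -> window=[9, 1, 4, 23] -> max=23
step 14: append 45 -> window=[1, 4, 23, 45] -> max=45
step 15: append 21 -> window=[4, 23, 45, 21] -> max=45
step 16: append 23 -> window=[23, 45, 21, 23] -> max=45
Recorded maximums: 61 61 62 62 62 62 37 27 23 23 45 45 45
Changes between consecutive maximums: 5

Answer: 5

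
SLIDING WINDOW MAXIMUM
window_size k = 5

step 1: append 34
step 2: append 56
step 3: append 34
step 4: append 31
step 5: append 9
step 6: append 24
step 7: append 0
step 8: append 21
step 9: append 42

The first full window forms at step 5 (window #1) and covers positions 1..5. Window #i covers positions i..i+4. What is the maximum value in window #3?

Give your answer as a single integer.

Answer: 34

Derivation:
step 1: append 34 -> window=[34] (not full yet)
step 2: append 56 -> window=[34, 56] (not full yet)
step 3: append 34 -> window=[34, 56, 34] (not full yet)
step 4: append 31 -> window=[34, 56, 34, 31] (not full yet)
step 5: append 9 -> window=[34, 56, 34, 31, 9] -> max=56
step 6: append 24 -> window=[56, 34, 31, 9, 24] -> max=56
step 7: append 0 -> window=[34, 31, 9, 24, 0] -> max=34
Window #3 max = 34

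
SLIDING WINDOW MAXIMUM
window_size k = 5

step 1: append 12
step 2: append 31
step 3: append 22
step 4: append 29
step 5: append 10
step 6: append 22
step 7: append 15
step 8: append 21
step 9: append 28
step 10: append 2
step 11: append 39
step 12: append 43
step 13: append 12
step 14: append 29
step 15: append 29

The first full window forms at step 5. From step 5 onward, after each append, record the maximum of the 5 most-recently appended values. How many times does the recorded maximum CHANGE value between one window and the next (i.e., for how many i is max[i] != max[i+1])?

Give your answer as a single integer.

step 1: append 12 -> window=[12] (not full yet)
step 2: append 31 -> window=[12, 31] (not full yet)
step 3: append 22 -> window=[12, 31, 22] (not full yet)
step 4: append 29 -> window=[12, 31, 22, 29] (not full yet)
step 5: append 10 -> window=[12, 31, 22, 29, 10] -> max=31
step 6: append 22 -> window=[31, 22, 29, 10, 22] -> max=31
step 7: append 15 -> window=[22, 29, 10, 22, 15] -> max=29
step 8: append 21 -> window=[29, 10, 22, 15, 21] -> max=29
step 9: append 28 -> window=[10, 22, 15, 21, 28] -> max=28
step 10: append 2 -> window=[22, 15, 21, 28, 2] -> max=28
step 11: append 39 -> window=[15, 21, 28, 2, 39] -> max=39
step 12: append 43 -> window=[21, 28, 2, 39, 43] -> max=43
step 13: append 12 -> window=[28, 2, 39, 43, 12] -> max=43
step 14: append 29 -> window=[2, 39, 43, 12, 29] -> max=43
step 15: append 29 -> window=[39, 43, 12, 29, 29] -> max=43
Recorded maximums: 31 31 29 29 28 28 39 43 43 43 43
Changes between consecutive maximums: 4

Answer: 4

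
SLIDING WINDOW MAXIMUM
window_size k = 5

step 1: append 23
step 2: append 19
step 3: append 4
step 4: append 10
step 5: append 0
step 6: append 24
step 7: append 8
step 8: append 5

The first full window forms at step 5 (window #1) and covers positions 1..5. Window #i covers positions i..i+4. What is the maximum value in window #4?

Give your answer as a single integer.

Answer: 24

Derivation:
step 1: append 23 -> window=[23] (not full yet)
step 2: append 19 -> window=[23, 19] (not full yet)
step 3: append 4 -> window=[23, 19, 4] (not full yet)
step 4: append 10 -> window=[23, 19, 4, 10] (not full yet)
step 5: append 0 -> window=[23, 19, 4, 10, 0] -> max=23
step 6: append 24 -> window=[19, 4, 10, 0, 24] -> max=24
step 7: append 8 -> window=[4, 10, 0, 24, 8] -> max=24
step 8: append 5 -> window=[10, 0, 24, 8, 5] -> max=24
Window #4 max = 24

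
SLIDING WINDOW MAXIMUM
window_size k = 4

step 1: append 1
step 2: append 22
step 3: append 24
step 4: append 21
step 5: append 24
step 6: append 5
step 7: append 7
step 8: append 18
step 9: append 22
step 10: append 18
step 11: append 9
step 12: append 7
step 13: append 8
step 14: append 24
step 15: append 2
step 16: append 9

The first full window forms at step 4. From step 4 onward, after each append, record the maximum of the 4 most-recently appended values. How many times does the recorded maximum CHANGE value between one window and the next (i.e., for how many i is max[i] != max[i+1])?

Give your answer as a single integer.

step 1: append 1 -> window=[1] (not full yet)
step 2: append 22 -> window=[1, 22] (not full yet)
step 3: append 24 -> window=[1, 22, 24] (not full yet)
step 4: append 21 -> window=[1, 22, 24, 21] -> max=24
step 5: append 24 -> window=[22, 24, 21, 24] -> max=24
step 6: append 5 -> window=[24, 21, 24, 5] -> max=24
step 7: append 7 -> window=[21, 24, 5, 7] -> max=24
step 8: append 18 -> window=[24, 5, 7, 18] -> max=24
step 9: append 22 -> window=[5, 7, 18, 22] -> max=22
step 10: append 18 -> window=[7, 18, 22, 18] -> max=22
step 11: append 9 -> window=[18, 22, 18, 9] -> max=22
step 12: append 7 -> window=[22, 18, 9, 7] -> max=22
step 13: append 8 -> window=[18, 9, 7, 8] -> max=18
step 14: append 24 -> window=[9, 7, 8, 24] -> max=24
step 15: append 2 -> window=[7, 8, 24, 2] -> max=24
step 16: append 9 -> window=[8, 24, 2, 9] -> max=24
Recorded maximums: 24 24 24 24 24 22 22 22 22 18 24 24 24
Changes between consecutive maximums: 3

Answer: 3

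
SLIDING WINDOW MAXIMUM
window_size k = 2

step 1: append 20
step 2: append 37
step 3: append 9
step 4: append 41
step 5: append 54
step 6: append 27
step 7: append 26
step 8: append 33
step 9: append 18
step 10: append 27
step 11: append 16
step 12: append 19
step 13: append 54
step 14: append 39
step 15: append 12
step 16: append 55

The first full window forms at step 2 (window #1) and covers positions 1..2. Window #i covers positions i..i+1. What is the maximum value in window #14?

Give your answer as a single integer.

Answer: 39

Derivation:
step 1: append 20 -> window=[20] (not full yet)
step 2: append 37 -> window=[20, 37] -> max=37
step 3: append 9 -> window=[37, 9] -> max=37
step 4: append 41 -> window=[9, 41] -> max=41
step 5: append 54 -> window=[41, 54] -> max=54
step 6: append 27 -> window=[54, 27] -> max=54
step 7: append 26 -> window=[27, 26] -> max=27
step 8: append 33 -> window=[26, 33] -> max=33
step 9: append 18 -> window=[33, 18] -> max=33
step 10: append 27 -> window=[18, 27] -> max=27
step 11: append 16 -> window=[27, 16] -> max=27
step 12: append 19 -> window=[16, 19] -> max=19
step 13: append 54 -> window=[19, 54] -> max=54
step 14: append 39 -> window=[54, 39] -> max=54
step 15: append 12 -> window=[39, 12] -> max=39
Window #14 max = 39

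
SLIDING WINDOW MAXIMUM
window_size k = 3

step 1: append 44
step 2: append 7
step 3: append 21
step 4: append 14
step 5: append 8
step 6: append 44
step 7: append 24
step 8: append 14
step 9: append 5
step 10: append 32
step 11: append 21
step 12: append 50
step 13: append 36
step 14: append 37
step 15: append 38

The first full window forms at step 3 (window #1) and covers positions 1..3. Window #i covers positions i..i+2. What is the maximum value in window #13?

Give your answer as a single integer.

Answer: 38

Derivation:
step 1: append 44 -> window=[44] (not full yet)
step 2: append 7 -> window=[44, 7] (not full yet)
step 3: append 21 -> window=[44, 7, 21] -> max=44
step 4: append 14 -> window=[7, 21, 14] -> max=21
step 5: append 8 -> window=[21, 14, 8] -> max=21
step 6: append 44 -> window=[14, 8, 44] -> max=44
step 7: append 24 -> window=[8, 44, 24] -> max=44
step 8: append 14 -> window=[44, 24, 14] -> max=44
step 9: append 5 -> window=[24, 14, 5] -> max=24
step 10: append 32 -> window=[14, 5, 32] -> max=32
step 11: append 21 -> window=[5, 32, 21] -> max=32
step 12: append 50 -> window=[32, 21, 50] -> max=50
step 13: append 36 -> window=[21, 50, 36] -> max=50
step 14: append 37 -> window=[50, 36, 37] -> max=50
step 15: append 38 -> window=[36, 37, 38] -> max=38
Window #13 max = 38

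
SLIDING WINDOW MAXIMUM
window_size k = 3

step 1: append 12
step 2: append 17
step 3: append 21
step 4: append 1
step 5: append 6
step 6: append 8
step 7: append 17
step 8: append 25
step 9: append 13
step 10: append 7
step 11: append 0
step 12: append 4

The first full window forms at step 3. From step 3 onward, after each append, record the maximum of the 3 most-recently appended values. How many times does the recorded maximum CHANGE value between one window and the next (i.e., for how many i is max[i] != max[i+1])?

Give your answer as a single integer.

Answer: 5

Derivation:
step 1: append 12 -> window=[12] (not full yet)
step 2: append 17 -> window=[12, 17] (not full yet)
step 3: append 21 -> window=[12, 17, 21] -> max=21
step 4: append 1 -> window=[17, 21, 1] -> max=21
step 5: append 6 -> window=[21, 1, 6] -> max=21
step 6: append 8 -> window=[1, 6, 8] -> max=8
step 7: append 17 -> window=[6, 8, 17] -> max=17
step 8: append 25 -> window=[8, 17, 25] -> max=25
step 9: append 13 -> window=[17, 25, 13] -> max=25
step 10: append 7 -> window=[25, 13, 7] -> max=25
step 11: append 0 -> window=[13, 7, 0] -> max=13
step 12: append 4 -> window=[7, 0, 4] -> max=7
Recorded maximums: 21 21 21 8 17 25 25 25 13 7
Changes between consecutive maximums: 5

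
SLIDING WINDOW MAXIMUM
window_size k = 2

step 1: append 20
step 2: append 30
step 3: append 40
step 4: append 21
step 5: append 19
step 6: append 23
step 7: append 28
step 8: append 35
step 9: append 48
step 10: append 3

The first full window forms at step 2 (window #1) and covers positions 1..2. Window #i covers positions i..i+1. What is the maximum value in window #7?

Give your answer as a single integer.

Answer: 35

Derivation:
step 1: append 20 -> window=[20] (not full yet)
step 2: append 30 -> window=[20, 30] -> max=30
step 3: append 40 -> window=[30, 40] -> max=40
step 4: append 21 -> window=[40, 21] -> max=40
step 5: append 19 -> window=[21, 19] -> max=21
step 6: append 23 -> window=[19, 23] -> max=23
step 7: append 28 -> window=[23, 28] -> max=28
step 8: append 35 -> window=[28, 35] -> max=35
Window #7 max = 35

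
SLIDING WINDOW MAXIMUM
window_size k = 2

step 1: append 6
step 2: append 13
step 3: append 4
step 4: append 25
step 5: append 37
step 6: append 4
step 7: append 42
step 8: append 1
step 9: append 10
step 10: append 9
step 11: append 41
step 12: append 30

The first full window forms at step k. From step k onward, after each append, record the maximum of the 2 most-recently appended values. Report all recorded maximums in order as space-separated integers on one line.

step 1: append 6 -> window=[6] (not full yet)
step 2: append 13 -> window=[6, 13] -> max=13
step 3: append 4 -> window=[13, 4] -> max=13
step 4: append 25 -> window=[4, 25] -> max=25
step 5: append 37 -> window=[25, 37] -> max=37
step 6: append 4 -> window=[37, 4] -> max=37
step 7: append 42 -> window=[4, 42] -> max=42
step 8: append 1 -> window=[42, 1] -> max=42
step 9: append 10 -> window=[1, 10] -> max=10
step 10: append 9 -> window=[10, 9] -> max=10
step 11: append 41 -> window=[9, 41] -> max=41
step 12: append 30 -> window=[41, 30] -> max=41

Answer: 13 13 25 37 37 42 42 10 10 41 41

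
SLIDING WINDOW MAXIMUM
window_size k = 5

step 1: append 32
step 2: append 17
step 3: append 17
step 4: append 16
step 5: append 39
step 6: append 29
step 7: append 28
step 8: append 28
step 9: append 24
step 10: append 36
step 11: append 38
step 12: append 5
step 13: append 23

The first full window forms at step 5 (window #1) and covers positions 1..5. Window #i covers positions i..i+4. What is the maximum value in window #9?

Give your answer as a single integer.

step 1: append 32 -> window=[32] (not full yet)
step 2: append 17 -> window=[32, 17] (not full yet)
step 3: append 17 -> window=[32, 17, 17] (not full yet)
step 4: append 16 -> window=[32, 17, 17, 16] (not full yet)
step 5: append 39 -> window=[32, 17, 17, 16, 39] -> max=39
step 6: append 29 -> window=[17, 17, 16, 39, 29] -> max=39
step 7: append 28 -> window=[17, 16, 39, 29, 28] -> max=39
step 8: append 28 -> window=[16, 39, 29, 28, 28] -> max=39
step 9: append 24 -> window=[39, 29, 28, 28, 24] -> max=39
step 10: append 36 -> window=[29, 28, 28, 24, 36] -> max=36
step 11: append 38 -> window=[28, 28, 24, 36, 38] -> max=38
step 12: append 5 -> window=[28, 24, 36, 38, 5] -> max=38
step 13: append 23 -> window=[24, 36, 38, 5, 23] -> max=38
Window #9 max = 38

Answer: 38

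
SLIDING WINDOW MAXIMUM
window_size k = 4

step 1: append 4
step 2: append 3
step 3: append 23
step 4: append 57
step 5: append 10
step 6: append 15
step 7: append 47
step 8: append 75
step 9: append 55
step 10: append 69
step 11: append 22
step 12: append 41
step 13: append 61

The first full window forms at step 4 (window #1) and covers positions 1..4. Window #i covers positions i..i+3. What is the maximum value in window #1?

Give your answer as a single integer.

Answer: 57

Derivation:
step 1: append 4 -> window=[4] (not full yet)
step 2: append 3 -> window=[4, 3] (not full yet)
step 3: append 23 -> window=[4, 3, 23] (not full yet)
step 4: append 57 -> window=[4, 3, 23, 57] -> max=57
Window #1 max = 57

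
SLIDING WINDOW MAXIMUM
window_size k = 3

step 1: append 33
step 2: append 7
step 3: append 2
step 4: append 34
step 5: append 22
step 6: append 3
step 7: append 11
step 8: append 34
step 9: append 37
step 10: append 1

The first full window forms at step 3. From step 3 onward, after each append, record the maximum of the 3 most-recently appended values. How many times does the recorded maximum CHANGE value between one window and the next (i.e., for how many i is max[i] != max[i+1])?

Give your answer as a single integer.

step 1: append 33 -> window=[33] (not full yet)
step 2: append 7 -> window=[33, 7] (not full yet)
step 3: append 2 -> window=[33, 7, 2] -> max=33
step 4: append 34 -> window=[7, 2, 34] -> max=34
step 5: append 22 -> window=[2, 34, 22] -> max=34
step 6: append 3 -> window=[34, 22, 3] -> max=34
step 7: append 11 -> window=[22, 3, 11] -> max=22
step 8: append 34 -> window=[3, 11, 34] -> max=34
step 9: append 37 -> window=[11, 34, 37] -> max=37
step 10: append 1 -> window=[34, 37, 1] -> max=37
Recorded maximums: 33 34 34 34 22 34 37 37
Changes between consecutive maximums: 4

Answer: 4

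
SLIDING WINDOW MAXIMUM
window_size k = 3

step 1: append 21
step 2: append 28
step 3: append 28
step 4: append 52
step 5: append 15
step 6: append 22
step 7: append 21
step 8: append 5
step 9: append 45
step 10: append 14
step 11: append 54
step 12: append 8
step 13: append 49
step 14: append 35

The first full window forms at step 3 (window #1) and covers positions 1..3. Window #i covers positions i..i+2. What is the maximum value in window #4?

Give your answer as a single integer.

step 1: append 21 -> window=[21] (not full yet)
step 2: append 28 -> window=[21, 28] (not full yet)
step 3: append 28 -> window=[21, 28, 28] -> max=28
step 4: append 52 -> window=[28, 28, 52] -> max=52
step 5: append 15 -> window=[28, 52, 15] -> max=52
step 6: append 22 -> window=[52, 15, 22] -> max=52
Window #4 max = 52

Answer: 52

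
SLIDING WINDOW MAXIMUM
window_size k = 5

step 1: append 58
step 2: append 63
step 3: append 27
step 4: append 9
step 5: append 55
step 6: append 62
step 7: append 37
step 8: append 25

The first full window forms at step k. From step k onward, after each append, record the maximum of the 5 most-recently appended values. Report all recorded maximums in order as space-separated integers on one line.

step 1: append 58 -> window=[58] (not full yet)
step 2: append 63 -> window=[58, 63] (not full yet)
step 3: append 27 -> window=[58, 63, 27] (not full yet)
step 4: append 9 -> window=[58, 63, 27, 9] (not full yet)
step 5: append 55 -> window=[58, 63, 27, 9, 55] -> max=63
step 6: append 62 -> window=[63, 27, 9, 55, 62] -> max=63
step 7: append 37 -> window=[27, 9, 55, 62, 37] -> max=62
step 8: append 25 -> window=[9, 55, 62, 37, 25] -> max=62

Answer: 63 63 62 62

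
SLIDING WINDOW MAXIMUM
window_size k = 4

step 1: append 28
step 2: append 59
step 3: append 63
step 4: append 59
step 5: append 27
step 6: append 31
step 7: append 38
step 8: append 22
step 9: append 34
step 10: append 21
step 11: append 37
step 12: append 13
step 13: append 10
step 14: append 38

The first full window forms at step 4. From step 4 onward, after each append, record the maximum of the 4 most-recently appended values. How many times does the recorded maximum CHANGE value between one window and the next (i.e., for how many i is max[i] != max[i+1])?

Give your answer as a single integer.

Answer: 4

Derivation:
step 1: append 28 -> window=[28] (not full yet)
step 2: append 59 -> window=[28, 59] (not full yet)
step 3: append 63 -> window=[28, 59, 63] (not full yet)
step 4: append 59 -> window=[28, 59, 63, 59] -> max=63
step 5: append 27 -> window=[59, 63, 59, 27] -> max=63
step 6: append 31 -> window=[63, 59, 27, 31] -> max=63
step 7: append 38 -> window=[59, 27, 31, 38] -> max=59
step 8: append 22 -> window=[27, 31, 38, 22] -> max=38
step 9: append 34 -> window=[31, 38, 22, 34] -> max=38
step 10: append 21 -> window=[38, 22, 34, 21] -> max=38
step 11: append 37 -> window=[22, 34, 21, 37] -> max=37
step 12: append 13 -> window=[34, 21, 37, 13] -> max=37
step 13: append 10 -> window=[21, 37, 13, 10] -> max=37
step 14: append 38 -> window=[37, 13, 10, 38] -> max=38
Recorded maximums: 63 63 63 59 38 38 38 37 37 37 38
Changes between consecutive maximums: 4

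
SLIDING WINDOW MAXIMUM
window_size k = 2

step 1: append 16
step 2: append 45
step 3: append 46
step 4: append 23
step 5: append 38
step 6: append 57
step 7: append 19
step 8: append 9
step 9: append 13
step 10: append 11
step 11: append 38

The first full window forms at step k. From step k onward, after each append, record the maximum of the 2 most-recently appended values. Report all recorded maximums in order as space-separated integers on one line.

Answer: 45 46 46 38 57 57 19 13 13 38

Derivation:
step 1: append 16 -> window=[16] (not full yet)
step 2: append 45 -> window=[16, 45] -> max=45
step 3: append 46 -> window=[45, 46] -> max=46
step 4: append 23 -> window=[46, 23] -> max=46
step 5: append 38 -> window=[23, 38] -> max=38
step 6: append 57 -> window=[38, 57] -> max=57
step 7: append 19 -> window=[57, 19] -> max=57
step 8: append 9 -> window=[19, 9] -> max=19
step 9: append 13 -> window=[9, 13] -> max=13
step 10: append 11 -> window=[13, 11] -> max=13
step 11: append 38 -> window=[11, 38] -> max=38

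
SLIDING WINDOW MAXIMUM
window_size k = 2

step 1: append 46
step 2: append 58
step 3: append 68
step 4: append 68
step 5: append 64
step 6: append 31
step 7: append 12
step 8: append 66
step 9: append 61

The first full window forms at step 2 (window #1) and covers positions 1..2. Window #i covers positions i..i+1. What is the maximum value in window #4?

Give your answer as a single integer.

Answer: 68

Derivation:
step 1: append 46 -> window=[46] (not full yet)
step 2: append 58 -> window=[46, 58] -> max=58
step 3: append 68 -> window=[58, 68] -> max=68
step 4: append 68 -> window=[68, 68] -> max=68
step 5: append 64 -> window=[68, 64] -> max=68
Window #4 max = 68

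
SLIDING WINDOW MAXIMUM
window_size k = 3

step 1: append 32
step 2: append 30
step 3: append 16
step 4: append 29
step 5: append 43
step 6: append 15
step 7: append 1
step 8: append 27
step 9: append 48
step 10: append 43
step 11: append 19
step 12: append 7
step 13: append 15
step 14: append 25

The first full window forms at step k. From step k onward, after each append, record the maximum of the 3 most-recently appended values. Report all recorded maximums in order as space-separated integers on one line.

step 1: append 32 -> window=[32] (not full yet)
step 2: append 30 -> window=[32, 30] (not full yet)
step 3: append 16 -> window=[32, 30, 16] -> max=32
step 4: append 29 -> window=[30, 16, 29] -> max=30
step 5: append 43 -> window=[16, 29, 43] -> max=43
step 6: append 15 -> window=[29, 43, 15] -> max=43
step 7: append 1 -> window=[43, 15, 1] -> max=43
step 8: append 27 -> window=[15, 1, 27] -> max=27
step 9: append 48 -> window=[1, 27, 48] -> max=48
step 10: append 43 -> window=[27, 48, 43] -> max=48
step 11: append 19 -> window=[48, 43, 19] -> max=48
step 12: append 7 -> window=[43, 19, 7] -> max=43
step 13: append 15 -> window=[19, 7, 15] -> max=19
step 14: append 25 -> window=[7, 15, 25] -> max=25

Answer: 32 30 43 43 43 27 48 48 48 43 19 25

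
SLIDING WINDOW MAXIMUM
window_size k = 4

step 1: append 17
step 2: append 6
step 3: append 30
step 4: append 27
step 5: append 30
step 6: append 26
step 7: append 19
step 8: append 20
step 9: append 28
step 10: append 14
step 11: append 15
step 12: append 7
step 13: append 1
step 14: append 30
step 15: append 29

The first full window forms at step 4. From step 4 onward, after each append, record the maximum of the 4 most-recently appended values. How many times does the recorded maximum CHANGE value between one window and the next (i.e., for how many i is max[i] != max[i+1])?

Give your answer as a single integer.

Answer: 3

Derivation:
step 1: append 17 -> window=[17] (not full yet)
step 2: append 6 -> window=[17, 6] (not full yet)
step 3: append 30 -> window=[17, 6, 30] (not full yet)
step 4: append 27 -> window=[17, 6, 30, 27] -> max=30
step 5: append 30 -> window=[6, 30, 27, 30] -> max=30
step 6: append 26 -> window=[30, 27, 30, 26] -> max=30
step 7: append 19 -> window=[27, 30, 26, 19] -> max=30
step 8: append 20 -> window=[30, 26, 19, 20] -> max=30
step 9: append 28 -> window=[26, 19, 20, 28] -> max=28
step 10: append 14 -> window=[19, 20, 28, 14] -> max=28
step 11: append 15 -> window=[20, 28, 14, 15] -> max=28
step 12: append 7 -> window=[28, 14, 15, 7] -> max=28
step 13: append 1 -> window=[14, 15, 7, 1] -> max=15
step 14: append 30 -> window=[15, 7, 1, 30] -> max=30
step 15: append 29 -> window=[7, 1, 30, 29] -> max=30
Recorded maximums: 30 30 30 30 30 28 28 28 28 15 30 30
Changes between consecutive maximums: 3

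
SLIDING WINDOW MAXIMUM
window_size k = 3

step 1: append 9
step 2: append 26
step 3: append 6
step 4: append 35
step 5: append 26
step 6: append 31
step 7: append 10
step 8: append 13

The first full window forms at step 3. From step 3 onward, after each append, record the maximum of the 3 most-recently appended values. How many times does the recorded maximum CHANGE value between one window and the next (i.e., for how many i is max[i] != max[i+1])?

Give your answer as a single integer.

Answer: 2

Derivation:
step 1: append 9 -> window=[9] (not full yet)
step 2: append 26 -> window=[9, 26] (not full yet)
step 3: append 6 -> window=[9, 26, 6] -> max=26
step 4: append 35 -> window=[26, 6, 35] -> max=35
step 5: append 26 -> window=[6, 35, 26] -> max=35
step 6: append 31 -> window=[35, 26, 31] -> max=35
step 7: append 10 -> window=[26, 31, 10] -> max=31
step 8: append 13 -> window=[31, 10, 13] -> max=31
Recorded maximums: 26 35 35 35 31 31
Changes between consecutive maximums: 2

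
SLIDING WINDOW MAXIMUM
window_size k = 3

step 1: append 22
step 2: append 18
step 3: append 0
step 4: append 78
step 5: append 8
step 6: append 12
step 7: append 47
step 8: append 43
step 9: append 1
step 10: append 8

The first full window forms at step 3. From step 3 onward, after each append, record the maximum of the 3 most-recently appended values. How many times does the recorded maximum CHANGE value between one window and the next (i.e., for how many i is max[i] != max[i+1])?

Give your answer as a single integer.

step 1: append 22 -> window=[22] (not full yet)
step 2: append 18 -> window=[22, 18] (not full yet)
step 3: append 0 -> window=[22, 18, 0] -> max=22
step 4: append 78 -> window=[18, 0, 78] -> max=78
step 5: append 8 -> window=[0, 78, 8] -> max=78
step 6: append 12 -> window=[78, 8, 12] -> max=78
step 7: append 47 -> window=[8, 12, 47] -> max=47
step 8: append 43 -> window=[12, 47, 43] -> max=47
step 9: append 1 -> window=[47, 43, 1] -> max=47
step 10: append 8 -> window=[43, 1, 8] -> max=43
Recorded maximums: 22 78 78 78 47 47 47 43
Changes between consecutive maximums: 3

Answer: 3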